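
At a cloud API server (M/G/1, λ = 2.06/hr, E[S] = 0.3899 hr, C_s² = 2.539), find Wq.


ρ = λ·E[S] = 2.06·0.3899 = 0.8032
E[S²] = E[S]²(1+C_s²) = 0.3899²·(1+2.539) = 0.538006
Wq = λ·E[S²]/(2(1−ρ)) = 2.06·0.538006/(2·0.1968) = 2.81570 hr

Final: 2.81570 hr


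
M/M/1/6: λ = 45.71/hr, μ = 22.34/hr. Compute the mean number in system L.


ρ = 45.71/22.34 = 2.0461
L = ρ[1 − (K+1)ρ^K + Kρ^(K+1)] / [(1−ρ)(1−ρ^(K+1))]
Numerator: 2.0461·(1 − 7·73.378413 + 6·150.139985) = 794.279830
Denominator: (-1.0461)·(-149.139985) = 156.016179
L = 794.279830/156.016179 = 5.0910

Final: 5.0910


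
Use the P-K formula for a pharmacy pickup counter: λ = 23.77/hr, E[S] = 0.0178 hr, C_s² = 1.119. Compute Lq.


ρ = λ·E[S] = 23.77·0.0178 = 0.4231
Lq = ρ²(1+C_s²)/(2(1−ρ)) = 0.1790·(1+1.119)/(2·0.5769)
= 0.1790·2.1190/1.1538 = 0.32878

Final: 0.32878


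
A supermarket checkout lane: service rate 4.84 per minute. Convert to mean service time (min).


Mean service time = 1/μ = 1/4.84 minute = 0.20661 minute
In minutes: 0.20661 × 1 = 0.2066 min

Final: 0.2066 min


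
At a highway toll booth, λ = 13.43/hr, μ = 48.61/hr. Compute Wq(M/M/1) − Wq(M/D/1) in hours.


ρ = 13.43/48.61 = 0.2763
Wq(M/M/1) = ρ/(μ−λ) = 0.2763/35.18 = 0.007853 hr
Wq(M/D/1) = ρ/(2(μ−λ)) = 0.003927 hr
Savings = 0.007853 − 0.003927 = 0.003927 hr

Final: 0.003927 hr


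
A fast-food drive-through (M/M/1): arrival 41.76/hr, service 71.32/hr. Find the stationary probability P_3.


ρ = 41.76/71.32 = 0.5855
P_n = (1−ρ)·ρ^n = (1 − 0.5855)·0.5855^3 = 0.4145·0.200746 = 0.083203

Final: 0.083203


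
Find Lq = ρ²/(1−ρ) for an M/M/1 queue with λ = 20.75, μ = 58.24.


ρ = 20.75/58.24 = 0.3563
Lq = ρ²/(1−ρ) = 0.1269/0.6437 = 0.1972

Final: 0.1972


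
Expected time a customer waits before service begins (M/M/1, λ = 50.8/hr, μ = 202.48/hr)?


ρ = 50.8/202.48 = 0.2509
Wq = ρ/(μ−λ) = 0.2509/(202.48 − 50.8) = 0.2509/151.68 = 0.001654 hr

Final: 0.001654 hr


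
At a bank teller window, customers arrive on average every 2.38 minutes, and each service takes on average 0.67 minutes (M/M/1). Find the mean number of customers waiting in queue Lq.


λ = 60/2.38 = 25.2101 /hr
μ = 60/0.67 = 89.5522 /hr
ρ = λ/μ = 25.2101/89.5522 = 0.2815
Lq = ρ²/(1−ρ) = 0.07925/0.7185 = 0.1103

Final: 0.1103


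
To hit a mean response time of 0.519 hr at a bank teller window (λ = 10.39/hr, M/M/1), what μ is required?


W = 1/(μ−λ) ⇒ μ − λ = 1/W = 1/0.519 = 1.9268
μ = λ + 1/W = 10.39 + 1.9268 = 12.3168 per hr

Final: 12.3168 /hr


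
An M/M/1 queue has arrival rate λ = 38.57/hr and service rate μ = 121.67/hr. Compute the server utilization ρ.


ρ = λ/μ = 38.57/121.67 = 0.3170

Final: 0.3170


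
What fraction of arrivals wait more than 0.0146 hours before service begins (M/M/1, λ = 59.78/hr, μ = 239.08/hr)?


ρ = 59.78/239.08 = 0.2500
P(Wq > t) = ρ·e^{−(μ−λ)t} = 0.2500·e^{−2.6178}
= 0.2500·0.072965 = 0.018244

Final: 0.018244


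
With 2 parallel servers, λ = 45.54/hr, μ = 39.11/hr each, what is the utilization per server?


ρ = λ/(cμ) = 45.54/(2·39.11) = 45.54/78.22 = 0.5822

Final: 0.5822


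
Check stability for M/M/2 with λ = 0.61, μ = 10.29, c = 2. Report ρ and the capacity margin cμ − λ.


Total capacity cμ = 2·10.29 = 20.58/hr
ρ = λ/(cμ) = 0.61/20.58 = 0.02964
Stable ⇔ ρ < 1: YES
Spare capacity = cμ − λ = 20.58 − 0.61 = 19.97/hr

Final: ρ = 0.02964; stable; margin = 19.97/hr


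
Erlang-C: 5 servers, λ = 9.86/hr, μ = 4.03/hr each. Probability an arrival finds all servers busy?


a = λ/μ = 2.4467; ρ = a/5 = 0.4893
P₀ = 0.084714 (from M/M/c formula)
C(c,a) = [a^c/(c!(1−ρ))]·P₀ = [87.67168/(120·0.5107)]·0.084714
= 1.43066·0.084714 = 0.121198

Final: 0.121198


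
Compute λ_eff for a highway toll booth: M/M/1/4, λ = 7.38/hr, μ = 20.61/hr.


ρ = 0.3581; P_K = (1−ρ)ρ^4/(1−ρ^5) = 0.010616
λ_eff = λ(1 − P_K) = 7.38·(1 − 0.010616) = 7.38·0.989384 = 7.3017 /hr

Final: 7.3017 /hr


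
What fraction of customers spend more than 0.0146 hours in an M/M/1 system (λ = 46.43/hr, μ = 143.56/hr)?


W ~ Exponential(μ−λ) for M/M/1.
μ − λ = 143.56 − 46.43 = 97.1300
P(W > t) = e^{−(μ−λ)t} = e^{−1.4181} = 0.242174

Final: 0.242174


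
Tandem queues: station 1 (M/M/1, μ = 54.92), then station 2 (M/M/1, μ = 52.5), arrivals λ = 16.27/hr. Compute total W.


Each node sees arrival rate λ = 16.27/hr (tandem ⇒ throughput preserved).
W₁ = 1/(μ₁−λ) = 1/(54.92−16.27) = 0.02587 hr
W₂ = 1/(μ₂−λ) = 1/(52.5−16.27) = 0.02760 hr
W_total = W₁ + W₂ = 0.02587 + 0.02760 = 0.05347 hr

Final: 0.05347 hr


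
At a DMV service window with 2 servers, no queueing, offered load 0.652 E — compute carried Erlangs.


B(2,0.652) = 0.113996 (Erlang-B)
Carried load = a(1 − B) = 0.652·(1 − 0.113996) = 0.652·0.886004 = 0.5777 E

Final: 0.5777 Erlangs


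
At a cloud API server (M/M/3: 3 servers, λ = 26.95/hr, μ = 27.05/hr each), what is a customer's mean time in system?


a = 0.9963; ρ = 0.3321; P₀ = 0.365044
Lq = P₀·a^c·ρ/(c!(1−ρ)²) = 0.04479
Wq = Lq/λ = 0.04479/26.95 = 0.001662 hr
W = Wq + 1/μ = 0.001662 + 0.03697 = 0.03863 hr

Final: 0.03863 hr


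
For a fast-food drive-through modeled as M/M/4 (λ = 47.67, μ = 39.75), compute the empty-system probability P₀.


a = λ/μ = 47.67/39.75 = 1.1992; ρ = a/c = 0.2998
Σ_{k=0}^{3} a^k/k! (terms k=0..3) = 1.00000 + 1.19925 + 0.71909 + 0.28746 = 3.20580
Tail: a^4/(4!(1−ρ)) = 2.06839/(24·0.7002) = 0.12309
P₀ = 1/(3.20580 + 0.12309) = 1/3.32888 = 0.300401

Final: 0.300401


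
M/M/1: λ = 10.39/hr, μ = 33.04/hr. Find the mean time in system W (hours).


W = 1/(μ−λ) = 1/(33.04 − 10.39) = 1/22.65 = 0.04415 hr

Final: 0.04415 hr


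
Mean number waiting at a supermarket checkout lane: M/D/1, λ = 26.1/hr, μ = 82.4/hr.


ρ = 26.1/82.4 = 0.3167
M/D/1: Lq = ρ²/(2(1−ρ)) = 0.1003/(2·0.6833) = 0.07342

Final: 0.07342


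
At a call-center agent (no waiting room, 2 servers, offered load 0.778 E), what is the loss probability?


B(c,a) = (a^c/c!) / Σ_{k=0}^{c} a^k/k!
a^2/2! = 0.302642
Σ terms (k=0..2): 1.00000 + 0.77800 + 0.30264 = 2.080642
B = 0.302642/2.080642 = 0.145456

Final: 0.145456


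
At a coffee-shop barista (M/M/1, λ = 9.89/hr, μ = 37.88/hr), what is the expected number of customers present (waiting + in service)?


ρ = λ/μ = 9.89/37.88 = 0.2611
L = ρ/(1−ρ) = 0.2611/(1 − 0.2611) = 0.2611/0.7389 = 0.3533

Final: 0.3533


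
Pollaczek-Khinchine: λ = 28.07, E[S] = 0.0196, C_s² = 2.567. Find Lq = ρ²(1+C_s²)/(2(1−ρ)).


ρ = λ·E[S] = 28.07·0.0196 = 0.5502
Lq = ρ²(1+C_s²)/(2(1−ρ)) = 0.3027·(1+2.567)/(2·0.4498)
= 0.3027·3.5670/0.8997 = 1.20012

Final: 1.20012


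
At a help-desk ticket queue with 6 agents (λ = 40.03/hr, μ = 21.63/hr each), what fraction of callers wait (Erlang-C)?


a = λ/μ = 1.8507; ρ = a/6 = 0.3084
P₀ = 0.156987 (from M/M/c formula)
C(c,a) = [a^c/(c!(1−ρ))]·P₀ = [40.17671/(720·0.6916)]·0.156987
= 0.08069·0.156987 = 0.012667

Final: 0.012667


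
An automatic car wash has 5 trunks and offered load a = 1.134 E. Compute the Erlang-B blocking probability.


B(c,a) = (a^c/c!) / Σ_{k=0}^{c} a^k/k!
a^5/5! = 0.015627
Σ terms (k=0..5): 1.00000 + 1.13400 + 0.64298 + 0.24305 + 0.06890 + 0.01563 = 3.104554
B = 0.015627/3.104554 = 0.005034

Final: 0.005034


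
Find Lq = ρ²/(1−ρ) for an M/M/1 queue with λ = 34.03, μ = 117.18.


ρ = 34.03/117.18 = 0.2904
Lq = ρ²/(1−ρ) = 0.08434/0.7096 = 0.1189

Final: 0.1189


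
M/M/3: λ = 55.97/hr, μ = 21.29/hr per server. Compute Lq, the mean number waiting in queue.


a = λ/μ = 2.6289; ρ = a/3 = 0.8763
P₀ = 0.031678
Lq = P₀·a^c·ρ / (c!·(1−ρ)²) = 0.031678·18.16933·0.8763/(6·0.01530)
= 5.49478

Final: 5.49478


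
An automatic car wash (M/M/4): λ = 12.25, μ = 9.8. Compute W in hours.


a = 1.2500; ρ = 0.3125; P₀ = 0.285328
Lq = P₀·a^c·ρ/(c!(1−ρ)²) = 0.01919
Wq = Lq/λ = 0.01919/12.25 = 0.001567 hr
W = Wq + 1/μ = 0.001567 + 0.10204 = 0.10361 hr

Final: 0.10361 hr


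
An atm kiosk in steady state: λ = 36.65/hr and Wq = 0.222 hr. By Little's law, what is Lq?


Lq = λWq = 36.65·0.222 = 8.1363

Final: 8.1363


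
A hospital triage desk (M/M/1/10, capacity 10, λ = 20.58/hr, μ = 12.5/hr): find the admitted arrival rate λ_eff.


ρ = 1.6464; P_K = (1−ρ)ρ^10/(1−ρ^11) = 0.394251
λ_eff = λ(1 − P_K) = 20.58·(1 − 0.394251) = 20.58·0.605749 = 12.4663 /hr

Final: 12.4663 /hr


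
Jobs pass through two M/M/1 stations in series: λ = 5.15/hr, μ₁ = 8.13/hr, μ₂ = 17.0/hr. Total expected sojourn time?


Each node sees arrival rate λ = 5.15/hr (tandem ⇒ throughput preserved).
W₁ = 1/(μ₁−λ) = 1/(8.13−5.15) = 0.33557 hr
W₂ = 1/(μ₂−λ) = 1/(17.0−5.15) = 0.08439 hr
W_total = W₁ + W₂ = 0.33557 + 0.08439 = 0.41996 hr

Final: 0.41996 hr


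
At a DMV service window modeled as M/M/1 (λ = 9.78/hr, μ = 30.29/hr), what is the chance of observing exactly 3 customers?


ρ = 9.78/30.29 = 0.3229
P_n = (1−ρ)·ρ^n = (1 − 0.3229)·0.3229^3 = 0.6771·0.033660 = 0.022792

Final: 0.022792


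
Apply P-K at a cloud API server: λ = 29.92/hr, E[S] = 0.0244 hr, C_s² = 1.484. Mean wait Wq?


ρ = λ·E[S] = 29.92·0.0244 = 0.7300
E[S²] = E[S]²(1+C_s²) = 0.0244²·(1+1.484) = 0.001479
Wq = λ·E[S²]/(2(1−ρ)) = 29.92·0.001479/(2·0.2700) = 0.08196 hr

Final: 0.08196 hr


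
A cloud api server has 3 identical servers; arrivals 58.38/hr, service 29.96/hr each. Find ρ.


ρ = λ/(cμ) = 58.38/(3·29.96) = 58.38/89.88 = 0.6495

Final: 0.6495


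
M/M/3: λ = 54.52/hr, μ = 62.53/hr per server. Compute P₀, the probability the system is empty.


a = λ/μ = 54.52/62.53 = 0.8719; ρ = a/c = 0.2906
Σ_{k=0}^{2} a^k/k! (terms k=0..2) = 1.00000 + 0.87190 + 0.38011 = 2.25201
Tail: a^3/(3!(1−ρ)) = 0.66283/(6·0.7094) = 0.15573
P₀ = 1/(2.25201 + 0.15573) = 1/2.40774 = 0.415327

Final: 0.415327


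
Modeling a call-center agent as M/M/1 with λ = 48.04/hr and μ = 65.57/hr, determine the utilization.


ρ = λ/μ = 48.04/65.57 = 0.7327

Final: 0.7327


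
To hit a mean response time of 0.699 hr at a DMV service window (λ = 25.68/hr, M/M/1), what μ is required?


W = 1/(μ−λ) ⇒ μ − λ = 1/W = 1/0.699 = 1.4306
μ = λ + 1/W = 25.68 + 1.4306 = 27.1106 per hr

Final: 27.1106 /hr


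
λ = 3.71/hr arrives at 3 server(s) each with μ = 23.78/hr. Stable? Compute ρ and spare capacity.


Total capacity cμ = 3·23.78 = 71.34/hr
ρ = λ/(cμ) = 3.71/71.34 = 0.05200
Stable ⇔ ρ < 1: YES
Spare capacity = cμ − λ = 71.34 − 3.71 = 67.63/hr

Final: ρ = 0.05200; stable; margin = 67.63/hr


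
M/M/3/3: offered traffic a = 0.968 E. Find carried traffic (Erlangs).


B(3,0.968) = 0.058420 (Erlang-B)
Carried load = a(1 − B) = 0.968·(1 − 0.058420) = 0.968·0.941580 = 0.9114 E

Final: 0.9114 Erlangs


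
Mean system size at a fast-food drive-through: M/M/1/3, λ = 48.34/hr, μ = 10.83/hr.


ρ = 48.34/10.83 = 4.4635
L = ρ[1 − (K+1)ρ^K + Kρ^(K+1)] / [(1−ρ)(1−ρ^(K+1))]
Numerator: 4.4635·(1 − 4·88.927190 + 3·396.928934) = 3731.857118
Denominator: (-3.4635)·(-395.928934) = 1371.310648
L = 3731.857118/1371.310648 = 2.7214

Final: 2.7214


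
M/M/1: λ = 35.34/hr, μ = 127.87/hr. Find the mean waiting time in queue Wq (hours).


ρ = 35.34/127.87 = 0.2764
Wq = ρ/(μ−λ) = 0.2764/(127.87 − 35.34) = 0.2764/92.53 = 0.002987 hr

Final: 0.002987 hr


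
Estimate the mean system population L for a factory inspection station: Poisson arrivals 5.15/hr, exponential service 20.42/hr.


ρ = λ/μ = 5.15/20.42 = 0.2522
L = ρ/(1−ρ) = 0.2522/(1 − 0.2522) = 0.2522/0.7478 = 0.3373

Final: 0.3373


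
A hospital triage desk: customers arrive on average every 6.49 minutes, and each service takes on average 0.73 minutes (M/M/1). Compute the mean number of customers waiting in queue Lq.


λ = 60/6.49 = 9.2450 /hr
μ = 60/0.73 = 82.1918 /hr
ρ = λ/μ = 9.2450/82.1918 = 0.1125
Lq = ρ²/(1−ρ) = 0.01265/0.8875 = 0.01426

Final: 0.01426


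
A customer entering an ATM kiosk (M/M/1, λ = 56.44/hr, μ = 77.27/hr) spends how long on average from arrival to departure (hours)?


W = 1/(μ−λ) = 1/(77.27 − 56.44) = 1/20.83 = 0.04801 hr

Final: 0.04801 hr


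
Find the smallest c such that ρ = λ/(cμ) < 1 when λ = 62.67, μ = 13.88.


Stability requires cμ > λ ⇔ c > λ/μ.
λ/μ = 62.67/13.88 = 4.5151
Minimum integer c = ⌊4.5151⌋ + 1 = 5
Check: 5·13.88 = 69.40 > 62.67, while 4·13.88 = 55.52 ≤ 62.67

Final: 5 servers


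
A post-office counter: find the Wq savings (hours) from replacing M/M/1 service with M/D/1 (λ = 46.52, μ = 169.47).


ρ = 46.52/169.47 = 0.2745
Wq(M/M/1) = ρ/(μ−λ) = 0.2745/122.95 = 0.002233 hr
Wq(M/D/1) = ρ/(2(μ−λ)) = 0.001116 hr
Savings = 0.002233 − 0.001116 = 0.001116 hr

Final: 0.001116 hr


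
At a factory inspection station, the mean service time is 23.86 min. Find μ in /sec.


μ = 1/(service time) in consistent units.
1 second = 0.0166667 min, so μ = 0.0166667/23.86 = 0.0006985 per second

Final: 0.0006985 /sec


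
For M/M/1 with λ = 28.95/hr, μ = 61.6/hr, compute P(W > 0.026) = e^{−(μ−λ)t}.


W ~ Exponential(μ−λ) for M/M/1.
μ − λ = 61.6 − 28.95 = 32.6500
P(W > t) = e^{−(μ−λ)t} = e^{−0.8489} = 0.427885

Final: 0.427885


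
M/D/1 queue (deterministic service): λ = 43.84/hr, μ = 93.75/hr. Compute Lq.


ρ = 43.84/93.75 = 0.4676
M/D/1: Lq = ρ²/(2(1−ρ)) = 0.2187/(2·0.5324) = 0.20538

Final: 0.20538


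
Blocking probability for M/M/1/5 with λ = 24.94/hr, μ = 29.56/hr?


ρ = λ/μ = 24.94/29.56 = 0.8437
P_K = (1−ρ)ρ^K/(1−ρ^(K+1)) = (0.1563·0.427524)/(1 − 0.360705)
= 0.066819/0.639295 = 0.104519

Final: 0.104519


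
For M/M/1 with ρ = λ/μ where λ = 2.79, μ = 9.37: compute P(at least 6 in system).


ρ = 2.79/9.37 = 0.2978
P(N ≥ n) = ρ^n = 0.2978^6 = 0.0006969

Final: 0.0006969


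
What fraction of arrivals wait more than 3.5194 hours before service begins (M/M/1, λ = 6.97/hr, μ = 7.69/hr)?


ρ = 6.97/7.69 = 0.9064
P(Wq > t) = ρ·e^{−(μ−λ)t} = 0.9064·e^{−2.5340}
= 0.9064·0.079344 = 0.071915

Final: 0.071915


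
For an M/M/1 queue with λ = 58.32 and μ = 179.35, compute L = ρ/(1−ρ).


ρ = λ/μ = 58.32/179.35 = 0.3252
L = ρ/(1−ρ) = 0.3252/(1 − 0.3252) = 0.3252/0.6748 = 0.4819

Final: 0.4819


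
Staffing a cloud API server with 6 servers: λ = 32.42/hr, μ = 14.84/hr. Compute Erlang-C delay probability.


a = λ/μ = 2.1846; ρ = a/6 = 0.3641
P₀ = 0.112235 (from M/M/c formula)
C(c,a) = [a^c/(c!(1−ρ))]·P₀ = [108.71129/(720·0.6359)]·0.112235
= 0.23744·0.112235 = 0.026649

Final: 0.026649


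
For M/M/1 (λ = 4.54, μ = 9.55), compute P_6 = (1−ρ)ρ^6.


ρ = 4.54/9.55 = 0.4754
P_n = (1−ρ)·ρ^n = (1 − 0.4754)·0.4754^6 = 0.5246·0.011543 = 0.006055

Final: 0.006055


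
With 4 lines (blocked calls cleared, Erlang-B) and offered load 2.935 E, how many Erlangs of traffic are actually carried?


B(4,2.935) = 0.198863 (Erlang-B)
Carried load = a(1 − B) = 2.935·(1 − 0.198863) = 2.935·0.801137 = 2.3513 E

Final: 2.3513 Erlangs


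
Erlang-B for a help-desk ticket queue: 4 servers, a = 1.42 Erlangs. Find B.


B(c,a) = (a^c/c!) / Σ_{k=0}^{c} a^k/k!
a^4/4! = 0.169411
Σ terms (k=0..4): 1.00000 + 1.42000 + 1.00820 + 0.47721 + 0.16941 = 4.074826
B = 0.169411/4.074826 = 0.041575

Final: 0.041575


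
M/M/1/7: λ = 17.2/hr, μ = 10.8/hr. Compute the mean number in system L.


ρ = 17.2/10.8 = 1.5926
L = ρ[1 − (K+1)ρ^K + Kρ^(K+1)] / [(1−ρ)(1−ρ^(K+1))]
Numerator: 1.5926·(1 − 8·25.985605 + 7·41.384483) = 131.877075
Denominator: (-0.5926)·(-40.384483) = 23.931545
L = 131.877075/23.931545 = 5.5106

Final: 5.5106


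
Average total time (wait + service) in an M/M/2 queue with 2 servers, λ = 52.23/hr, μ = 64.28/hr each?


a = 0.8125; ρ = 0.4063; P₀ = 0.422203
Lq = P₀·a^c·ρ/(c!(1−ρ)²) = 0.16063
Wq = Lq/λ = 0.16063/52.23 = 0.003075 hr
W = Wq + 1/μ = 0.003075 + 0.01556 = 0.01863 hr

Final: 0.01863 hr


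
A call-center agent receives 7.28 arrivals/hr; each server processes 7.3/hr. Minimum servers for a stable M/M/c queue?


Stability requires cμ > λ ⇔ c > λ/μ.
λ/μ = 7.28/7.3 = 0.9973
Minimum integer c = ⌊0.9973⌋ + 1 = 1
Check: 1·7.3 = 7.30 > 7.28, while 0·7.3 = 0.00 ≤ 7.28

Final: 1 servers


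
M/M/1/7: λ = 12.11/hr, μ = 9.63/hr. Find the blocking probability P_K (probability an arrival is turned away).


ρ = λ/μ = 12.11/9.63 = 1.2575
P_K = (1−ρ)ρ^K/(1−ρ^(K+1)) = (-0.2575·4.973075)/(1 − 6.253784)
= -1.280709/-5.253784 = 0.243769

Final: 0.243769


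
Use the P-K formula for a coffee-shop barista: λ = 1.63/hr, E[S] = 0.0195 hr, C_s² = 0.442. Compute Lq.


ρ = λ·E[S] = 1.63·0.0195 = 0.03179
Lq = ρ²(1+C_s²)/(2(1−ρ)) = 0.001010·(1+0.442)/(2·0.9682)
= 0.001010·1.4420/1.9364 = 0.0007523

Final: 0.0007523


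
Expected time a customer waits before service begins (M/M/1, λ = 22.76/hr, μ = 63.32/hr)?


ρ = 22.76/63.32 = 0.3594
Wq = ρ/(μ−λ) = 0.3594/(63.32 − 22.76) = 0.3594/40.56 = 0.008862 hr

Final: 0.008862 hr


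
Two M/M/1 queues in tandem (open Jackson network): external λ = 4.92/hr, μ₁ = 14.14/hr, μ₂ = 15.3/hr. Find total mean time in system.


Each node sees arrival rate λ = 4.92/hr (tandem ⇒ throughput preserved).
W₁ = 1/(μ₁−λ) = 1/(14.14−4.92) = 0.10846 hr
W₂ = 1/(μ₂−λ) = 1/(15.3−4.92) = 0.09634 hr
W_total = W₁ + W₂ = 0.10846 + 0.09634 = 0.20480 hr

Final: 0.20480 hr


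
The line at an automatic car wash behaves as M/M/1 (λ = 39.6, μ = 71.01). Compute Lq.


ρ = 39.6/71.01 = 0.5577
Lq = ρ²/(1−ρ) = 0.3110/0.4423 = 0.7031

Final: 0.7031


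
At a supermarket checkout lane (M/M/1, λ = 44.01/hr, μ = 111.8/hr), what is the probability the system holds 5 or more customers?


ρ = 44.01/111.8 = 0.3936
P(N ≥ n) = ρ^n = 0.3936^5 = 0.009453

Final: 0.009453


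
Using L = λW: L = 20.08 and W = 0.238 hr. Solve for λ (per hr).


λ = L/W = 20.08/0.238 = 84.3697 /hr

Final: 84.3697 /hr


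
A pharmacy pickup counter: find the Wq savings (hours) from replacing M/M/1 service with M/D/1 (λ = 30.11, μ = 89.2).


ρ = 30.11/89.2 = 0.3376
Wq(M/M/1) = ρ/(μ−λ) = 0.3376/59.09 = 0.005713 hr
Wq(M/D/1) = ρ/(2(μ−λ)) = 0.002856 hr
Savings = 0.005713 − 0.002856 = 0.002856 hr

Final: 0.002856 hr


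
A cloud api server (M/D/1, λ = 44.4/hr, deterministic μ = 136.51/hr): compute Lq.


ρ = 44.4/136.51 = 0.3253
M/D/1: Lq = ρ²/(2(1−ρ)) = 0.1058/(2·0.6747) = 0.07839

Final: 0.07839


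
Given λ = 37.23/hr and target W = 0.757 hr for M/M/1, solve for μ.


W = 1/(μ−λ) ⇒ μ − λ = 1/W = 1/0.757 = 1.3210
μ = λ + 1/W = 37.23 + 1.3210 = 38.5510 per hr

Final: 38.5510 /hr


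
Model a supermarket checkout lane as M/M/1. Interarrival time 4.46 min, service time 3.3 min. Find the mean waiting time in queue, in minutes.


λ = 60/4.46 = 13.4529 /hr
μ = 60/3.3 = 18.1818 /hr
ρ = λ/μ = 13.4529/18.1818 = 0.7399
Wq = ρ/(μ−λ) = 0.7399/(18.1818−13.4529) = 0.15647 hr
In minutes: 0.15647·60 = 9.388 min

Final: 9.388 min


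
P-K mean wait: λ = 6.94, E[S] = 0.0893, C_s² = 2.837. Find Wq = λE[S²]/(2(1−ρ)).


ρ = λ·E[S] = 6.94·0.0893 = 0.6197
E[S²] = E[S]²(1+C_s²) = 0.0893²·(1+2.837) = 0.030598
Wq = λ·E[S²]/(2(1−ρ)) = 6.94·0.030598/(2·0.3803) = 0.27922 hr

Final: 0.27922 hr


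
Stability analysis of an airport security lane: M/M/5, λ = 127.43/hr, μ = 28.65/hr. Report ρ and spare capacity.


Total capacity cμ = 5·28.65 = 143.25/hr
ρ = λ/(cμ) = 127.43/143.25 = 0.8896
Stable ⇔ ρ < 1: YES
Spare capacity = cμ − λ = 143.25 − 127.43 = 15.82/hr

Final: ρ = 0.8896; stable; margin = 15.82/hr


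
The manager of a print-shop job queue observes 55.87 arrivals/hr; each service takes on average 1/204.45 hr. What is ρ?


ρ = λ/μ = 55.87/204.45 = 0.2733

Final: 0.2733


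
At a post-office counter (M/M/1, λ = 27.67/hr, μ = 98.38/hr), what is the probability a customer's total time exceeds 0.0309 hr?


W ~ Exponential(μ−λ) for M/M/1.
μ − λ = 98.38 − 27.67 = 70.7100
P(W > t) = e^{−(μ−λ)t} = e^{−2.1849} = 0.112485

Final: 0.112485


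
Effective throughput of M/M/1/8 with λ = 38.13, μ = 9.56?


ρ = 3.9885; P_K = (1−ρ)ρ^8/(1−ρ^9) = 0.749282
λ_eff = λ(1 − P_K) = 38.13·(1 − 0.749282) = 38.13·0.250718 = 9.5599 /hr

Final: 9.5599 /hr


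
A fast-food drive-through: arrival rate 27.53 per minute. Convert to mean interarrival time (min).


Mean interarrival time = 1/λ = 1/27.53 minute = 0.03632 minute
In minutes: 0.03632 × 1 = 0.03632 min

Final: 0.03632 min


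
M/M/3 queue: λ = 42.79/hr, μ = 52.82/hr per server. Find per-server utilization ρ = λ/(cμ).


ρ = λ/(cμ) = 42.79/(3·52.82) = 42.79/158.46 = 0.2700

Final: 0.2700


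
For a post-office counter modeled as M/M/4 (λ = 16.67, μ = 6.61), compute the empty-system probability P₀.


a = λ/μ = 16.67/6.61 = 2.5219; ρ = a/c = 0.6305
Σ_{k=0}^{3} a^k/k! (terms k=0..3) = 1.00000 + 2.52194 + 3.18008 + 2.67332 = 9.37534
Tail: a^4/(4!(1−ρ)) = 40.45168/(24·0.3695) = 4.56134
P₀ = 1/(9.37534 + 4.56134) = 1/13.93668 = 0.071753

Final: 0.071753


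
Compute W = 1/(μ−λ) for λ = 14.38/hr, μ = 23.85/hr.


W = 1/(μ−λ) = 1/(23.85 − 14.38) = 1/9.47 = 0.1056 hr

Final: 0.1056 hr


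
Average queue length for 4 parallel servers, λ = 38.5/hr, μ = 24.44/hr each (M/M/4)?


a = λ/μ = 1.5753; ρ = a/4 = 0.3938
P₀ = 0.204464
Lq = P₀·a^c·ρ / (c!·(1−ρ)²) = 0.204464·6.15798·0.3938/(24·0.36745)
= 0.05623

Final: 0.05623


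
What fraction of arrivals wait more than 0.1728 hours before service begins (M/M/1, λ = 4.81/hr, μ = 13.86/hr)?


ρ = 4.81/13.86 = 0.3470
P(Wq > t) = ρ·e^{−(μ−λ)t} = 0.3470·e^{−1.5638}
= 0.3470·0.209331 = 0.072647

Final: 0.072647


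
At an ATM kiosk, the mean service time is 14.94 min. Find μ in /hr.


μ = 1/(service time) in consistent units.
1 hour = 60 min, so μ = 60/14.94 = 4.0161 per hour

Final: 4.0161 /hr


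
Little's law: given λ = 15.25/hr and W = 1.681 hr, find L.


L = λW = 15.25·1.681 = 25.6352

Final: 25.6352


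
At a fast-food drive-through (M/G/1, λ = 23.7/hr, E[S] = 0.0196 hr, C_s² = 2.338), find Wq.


ρ = λ·E[S] = 23.7·0.0196 = 0.4645
E[S²] = E[S]²(1+C_s²) = 0.0196²·(1+2.338) = 0.001282
Wq = λ·E[S²]/(2(1−ρ)) = 23.7·0.001282/(2·0.5355) = 0.02838 hr

Final: 0.02838 hr


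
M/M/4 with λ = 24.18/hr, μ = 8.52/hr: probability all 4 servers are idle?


a = λ/μ = 24.18/8.52 = 2.8380; ρ = a/c = 0.7095
Σ_{k=0}^{3} a^k/k! (terms k=0..3) = 1.00000 + 2.83803 + 4.02720 + 3.80977 = 11.67500
Tail: a^4/(4!(1−ρ)) = 64.87342/(24·0.2905) = 9.30508
P₀ = 1/(11.67500 + 9.30508) = 1/20.98008 = 0.047664

Final: 0.047664


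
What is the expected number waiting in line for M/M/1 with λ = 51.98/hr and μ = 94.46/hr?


ρ = 51.98/94.46 = 0.5503
Lq = ρ²/(1−ρ) = 0.3028/0.4497 = 0.6733

Final: 0.6733


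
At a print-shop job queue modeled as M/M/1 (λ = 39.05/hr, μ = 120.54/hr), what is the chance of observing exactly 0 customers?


ρ = 39.05/120.54 = 0.3240
P_n = (1−ρ)·ρ^n = (1 − 0.3240)·0.3240^0 = 0.6760·1.000000 = 0.676041

Final: 0.676041


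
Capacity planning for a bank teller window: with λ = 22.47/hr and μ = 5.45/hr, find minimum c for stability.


Stability requires cμ > λ ⇔ c > λ/μ.
λ/μ = 22.47/5.45 = 4.1229
Minimum integer c = ⌊4.1229⌋ + 1 = 5
Check: 5·5.45 = 27.25 > 22.47, while 4·5.45 = 21.80 ≤ 22.47

Final: 5 servers


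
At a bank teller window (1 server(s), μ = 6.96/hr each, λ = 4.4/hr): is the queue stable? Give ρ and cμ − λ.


Total capacity cμ = 1·6.96 = 6.96/hr
ρ = λ/(cμ) = 4.4/6.96 = 0.6322
Stable ⇔ ρ < 1: YES
Spare capacity = cμ − λ = 6.96 − 4.4 = 2.56/hr

Final: ρ = 0.6322; stable; margin = 2.56/hr


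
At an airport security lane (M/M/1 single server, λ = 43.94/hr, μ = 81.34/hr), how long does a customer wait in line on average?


ρ = 43.94/81.34 = 0.5402
Wq = ρ/(μ−λ) = 0.5402/(81.34 − 43.94) = 0.5402/37.40 = 0.01444 hr

Final: 0.01444 hr


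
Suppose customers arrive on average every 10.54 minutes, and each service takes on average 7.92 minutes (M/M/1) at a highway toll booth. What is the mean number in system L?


λ = 60/10.54 = 5.6926 /hr
μ = 60/7.92 = 7.5758 /hr
ρ = λ/μ = 5.6926/7.5758 = 0.7514
L = ρ/(1−ρ) = 0.7514/0.2486 = 3.0229

Final: 3.0229


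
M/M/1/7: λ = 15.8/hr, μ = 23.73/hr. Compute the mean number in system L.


ρ = 15.8/23.73 = 0.6658
L = ρ[1 − (K+1)ρ^K + Kρ^(K+1)] / [(1−ρ)(1−ρ^(K+1))]
Numerator: 0.6658·(1 − 8·0.058012 + 7·0.038626) = 0.536844
Denominator: (0.3342)·(0.961374) = 0.321268
L = 0.536844/0.321268 = 1.6710

Final: 1.6710


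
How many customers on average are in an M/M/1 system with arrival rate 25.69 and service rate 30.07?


ρ = λ/μ = 25.69/30.07 = 0.8543
L = ρ/(1−ρ) = 0.8543/(1 − 0.8543) = 0.8543/0.1457 = 5.8653

Final: 5.8653


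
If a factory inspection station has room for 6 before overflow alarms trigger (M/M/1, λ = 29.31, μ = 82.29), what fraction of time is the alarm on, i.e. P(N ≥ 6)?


ρ = 29.31/82.29 = 0.3562
P(N ≥ n) = ρ^n = 0.3562^6 = 0.002042

Final: 0.002042


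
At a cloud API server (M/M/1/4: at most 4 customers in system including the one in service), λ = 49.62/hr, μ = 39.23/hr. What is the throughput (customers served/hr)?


ρ = 1.2648; P_K = (1−ρ)ρ^4/(1−ρ^5) = 0.302980
λ_eff = λ(1 − P_K) = 49.62·(1 − 0.302980) = 49.62·0.697020 = 34.5862 /hr

Final: 34.5862 /hr


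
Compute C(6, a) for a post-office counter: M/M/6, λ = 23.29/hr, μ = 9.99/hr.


a = λ/μ = 2.3313; ρ = a/6 = 0.3886
P₀ = 0.096804 (from M/M/c formula)
C(c,a) = [a^c/(c!(1−ρ))]·P₀ = [160.55506/(720·0.6114)]·0.096804
= 0.36470·0.096804 = 0.035304

Final: 0.035304


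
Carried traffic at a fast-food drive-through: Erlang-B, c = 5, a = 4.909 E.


B(5,4.909) = 0.277439 (Erlang-B)
Carried load = a(1 − B) = 4.909·(1 − 0.277439) = 4.909·0.722561 = 3.5471 E

Final: 3.5471 Erlangs


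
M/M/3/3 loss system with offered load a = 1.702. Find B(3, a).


B(c,a) = (a^c/c!) / Σ_{k=0}^{c} a^k/k!
a^3/3! = 0.821727
Σ terms (k=0..3): 1.00000 + 1.70200 + 1.44840 + 0.82173 = 4.972129
B = 0.821727/4.972129 = 0.165267

Final: 0.165267


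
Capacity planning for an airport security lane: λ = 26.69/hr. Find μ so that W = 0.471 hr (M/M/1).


W = 1/(μ−λ) ⇒ μ − λ = 1/W = 1/0.471 = 2.1231
μ = λ + 1/W = 26.69 + 2.1231 = 28.8131 per hr

Final: 28.8131 /hr


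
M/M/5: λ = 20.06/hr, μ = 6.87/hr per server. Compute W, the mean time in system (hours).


a = 2.9199; ρ = 0.5840; P₀ = 0.050986
Lq = P₀·a^c·ρ/(c!(1−ρ)²) = 0.30433
Wq = Lq/λ = 0.30433/20.06 = 0.01517 hr
W = Wq + 1/μ = 0.01517 + 0.14556 = 0.16073 hr

Final: 0.16073 hr


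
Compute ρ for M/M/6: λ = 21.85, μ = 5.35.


ρ = λ/(cμ) = 21.85/(6·5.35) = 21.85/32.10 = 0.6807

Final: 0.6807


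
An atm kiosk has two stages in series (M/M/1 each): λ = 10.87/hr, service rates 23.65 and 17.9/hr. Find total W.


Each node sees arrival rate λ = 10.87/hr (tandem ⇒ throughput preserved).
W₁ = 1/(μ₁−λ) = 1/(23.65−10.87) = 0.07825 hr
W₂ = 1/(μ₂−λ) = 1/(17.9−10.87) = 0.14225 hr
W_total = W₁ + W₂ = 0.07825 + 0.14225 = 0.22049 hr

Final: 0.22049 hr


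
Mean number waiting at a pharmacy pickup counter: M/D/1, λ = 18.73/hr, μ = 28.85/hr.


ρ = 18.73/28.85 = 0.6492
M/D/1: Lq = ρ²/(2(1−ρ)) = 0.4215/(2·0.3508) = 0.60079

Final: 0.60079


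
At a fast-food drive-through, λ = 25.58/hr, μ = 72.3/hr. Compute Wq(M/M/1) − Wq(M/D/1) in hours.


ρ = 25.58/72.3 = 0.3538
Wq(M/M/1) = ρ/(μ−λ) = 0.3538/46.72 = 0.007573 hr
Wq(M/D/1) = ρ/(2(μ−λ)) = 0.003786 hr
Savings = 0.007573 − 0.003786 = 0.003786 hr

Final: 0.003786 hr


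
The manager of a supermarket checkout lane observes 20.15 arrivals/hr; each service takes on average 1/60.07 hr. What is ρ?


ρ = λ/μ = 20.15/60.07 = 0.3354

Final: 0.3354


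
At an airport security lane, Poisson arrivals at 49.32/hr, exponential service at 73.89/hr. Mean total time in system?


W = 1/(μ−λ) = 1/(73.89 − 49.32) = 1/24.57 = 0.04070 hr

Final: 0.04070 hr


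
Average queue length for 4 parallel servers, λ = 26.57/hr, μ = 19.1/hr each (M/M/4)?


a = λ/μ = 1.3911; ρ = a/4 = 0.3478
P₀ = 0.247122
Lq = P₀·a^c·ρ / (c!·(1−ρ)²) = 0.247122·3.74484·0.3478/(24·0.42540)
= 0.03152

Final: 0.03152


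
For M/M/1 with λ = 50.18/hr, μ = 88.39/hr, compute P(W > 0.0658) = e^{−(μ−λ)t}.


W ~ Exponential(μ−λ) for M/M/1.
μ − λ = 88.39 − 50.18 = 38.2100
P(W > t) = e^{−(μ−λ)t} = e^{−2.5142} = 0.080926

Final: 0.080926


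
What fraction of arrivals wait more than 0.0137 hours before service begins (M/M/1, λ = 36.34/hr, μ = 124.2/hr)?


ρ = 36.34/124.2 = 0.2926
P(Wq > t) = ρ·e^{−(μ−λ)t} = 0.2926·e^{−1.2037}
= 0.2926·0.300087 = 0.087803

Final: 0.087803


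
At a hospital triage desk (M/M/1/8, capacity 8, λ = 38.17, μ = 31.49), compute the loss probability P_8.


ρ = λ/μ = 38.17/31.49 = 1.2121
P_K = (1−ρ)ρ^K/(1−ρ^(K+1)) = (-0.2121·4.660108)/(1 − 5.648661)
= -0.988553/-4.648661 = 0.212653

Final: 0.212653


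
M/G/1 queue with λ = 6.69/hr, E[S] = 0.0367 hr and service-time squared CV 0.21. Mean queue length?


ρ = λ·E[S] = 6.69·0.0367 = 0.2455
Lq = ρ²(1+C_s²)/(2(1−ρ)) = 0.06028·(1+0.21)/(2·0.7545)
= 0.06028·1.2100/1.5090 = 0.04834

Final: 0.04834


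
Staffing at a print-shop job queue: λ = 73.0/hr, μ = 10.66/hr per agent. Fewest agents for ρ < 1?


Stability requires cμ > λ ⇔ c > λ/μ.
λ/μ = 73.0/10.66 = 6.8480
Minimum integer c = ⌊6.8480⌋ + 1 = 7
Check: 7·10.66 = 74.62 > 73.0, while 6·10.66 = 63.96 ≤ 73.0

Final: 7 servers


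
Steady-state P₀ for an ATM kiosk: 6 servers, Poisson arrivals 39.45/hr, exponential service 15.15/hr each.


a = λ/μ = 39.45/15.15 = 2.6040; ρ = a/c = 0.4340
Σ_{k=0}^{5} a^k/k! (terms k=0..5) = 1.00000 + 2.60396 + 3.39030 + 2.94274 + 1.91569 + 0.99768 = 12.85038
Tail: a^6/(6!(1−ρ)) = 311.74985/(720·0.5660) = 0.76498
P₀ = 1/(12.85038 + 0.76498) = 1/13.61536 = 0.073446

Final: 0.073446


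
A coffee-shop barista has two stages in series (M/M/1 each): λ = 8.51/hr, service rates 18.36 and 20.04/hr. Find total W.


Each node sees arrival rate λ = 8.51/hr (tandem ⇒ throughput preserved).
W₁ = 1/(μ₁−λ) = 1/(18.36−8.51) = 0.10152 hr
W₂ = 1/(μ₂−λ) = 1/(20.04−8.51) = 0.08673 hr
W_total = W₁ + W₂ = 0.10152 + 0.08673 = 0.18825 hr

Final: 0.18825 hr


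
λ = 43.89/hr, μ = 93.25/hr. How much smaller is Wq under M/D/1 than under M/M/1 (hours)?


ρ = 43.89/93.25 = 0.4707
Wq(M/M/1) = ρ/(μ−λ) = 0.4707/49.36 = 0.009535 hr
Wq(M/D/1) = ρ/(2(μ−λ)) = 0.004768 hr
Savings = 0.009535 − 0.004768 = 0.004768 hr

Final: 0.004768 hr


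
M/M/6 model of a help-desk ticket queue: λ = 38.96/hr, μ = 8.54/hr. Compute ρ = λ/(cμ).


ρ = λ/(cμ) = 38.96/(6·8.54) = 38.96/51.24 = 0.7603

Final: 0.7603


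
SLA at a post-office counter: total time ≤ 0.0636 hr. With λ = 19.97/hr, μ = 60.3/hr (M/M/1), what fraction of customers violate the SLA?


W ~ Exponential(μ−λ) for M/M/1.
μ − λ = 60.3 − 19.97 = 40.3300
P(W > t) = e^{−(μ−λ)t} = e^{−2.5650} = 0.076920

Final: 0.076920


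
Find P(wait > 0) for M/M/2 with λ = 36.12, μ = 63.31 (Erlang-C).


a = λ/μ = 0.5705; ρ = a/2 = 0.2853
P₀ = 0.556102 (from M/M/c formula)
C(c,a) = [a^c/(c!(1−ρ))]·P₀ = [0.32550/(2·0.7147)]·0.556102
= 0.22771·0.556102 = 0.126628

Final: 0.126628


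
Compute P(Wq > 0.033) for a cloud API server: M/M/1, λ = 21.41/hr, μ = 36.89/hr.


ρ = 21.41/36.89 = 0.5804
P(Wq > t) = ρ·e^{−(μ−λ)t} = 0.5804·e^{−0.5108}
= 0.5804·0.599991 = 0.348219

Final: 0.348219


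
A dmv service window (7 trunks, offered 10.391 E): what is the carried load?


B(7,10.391) = 0.426064 (Erlang-B)
Carried load = a(1 − B) = 10.391·(1 − 0.426064) = 10.391·0.573936 = 5.9638 E

Final: 5.9638 Erlangs


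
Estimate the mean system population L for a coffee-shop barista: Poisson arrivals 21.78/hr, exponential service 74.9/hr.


ρ = λ/μ = 21.78/74.9 = 0.2908
L = ρ/(1−ρ) = 0.2908/(1 − 0.2908) = 0.2908/0.7092 = 0.4100

Final: 0.4100


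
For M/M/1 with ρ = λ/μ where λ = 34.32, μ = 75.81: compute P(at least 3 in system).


ρ = 34.32/75.81 = 0.4527
P(N ≥ n) = ρ^n = 0.4527^3 = 0.092782

Final: 0.092782


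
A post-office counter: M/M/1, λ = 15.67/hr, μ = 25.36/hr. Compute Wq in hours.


ρ = 15.67/25.36 = 0.6179
Wq = ρ/(μ−λ) = 0.6179/(25.36 − 15.67) = 0.6179/9.69 = 0.06377 hr

Final: 0.06377 hr


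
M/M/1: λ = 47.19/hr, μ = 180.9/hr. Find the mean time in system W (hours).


W = 1/(μ−λ) = 1/(180.9 − 47.19) = 1/133.71 = 0.007479 hr

Final: 0.007479 hr


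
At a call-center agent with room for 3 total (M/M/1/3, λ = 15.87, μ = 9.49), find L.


ρ = 15.87/9.49 = 1.6723
L = ρ[1 − (K+1)ρ^K + Kρ^(K+1)] / [(1−ρ)(1−ρ^(K+1))]
Numerator: 1.6723·(1 − 4·4.676621 + 3·7.820650) = 9.624792
Denominator: (-0.6723)·(-6.820650) = 4.585432
L = 9.624792/4.585432 = 2.0990

Final: 2.0990


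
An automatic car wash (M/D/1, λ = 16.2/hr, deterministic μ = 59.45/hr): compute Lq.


ρ = 16.2/59.45 = 0.2725
M/D/1: Lq = ρ²/(2(1−ρ)) = 0.07426/(2·0.7275) = 0.05103

Final: 0.05103


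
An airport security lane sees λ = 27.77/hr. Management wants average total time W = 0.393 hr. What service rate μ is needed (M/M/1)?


W = 1/(μ−λ) ⇒ μ − λ = 1/W = 1/0.393 = 2.5445
μ = λ + 1/W = 27.77 + 2.5445 = 30.3145 per hr

Final: 30.3145 /hr


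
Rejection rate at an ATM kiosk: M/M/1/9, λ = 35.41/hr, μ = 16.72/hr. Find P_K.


ρ = λ/μ = 35.41/16.72 = 2.1178
P_K = (1−ρ)ρ^K/(1−ρ^(K+1)) = (-1.1178·857.051428)/(1 − 1815.083198)
= -958.031770/-1814.083198 = 0.528108

Final: 0.528108


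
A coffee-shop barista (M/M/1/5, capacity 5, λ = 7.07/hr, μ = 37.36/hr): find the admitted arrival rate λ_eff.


ρ = 0.1892; P_K = (1−ρ)ρ^5/(1−ρ^6) = 0.0001968
λ_eff = λ(1 − P_K) = 7.07·(1 − 0.0001968) = 7.07·0.999803 = 7.0686 /hr

Final: 7.0686 /hr


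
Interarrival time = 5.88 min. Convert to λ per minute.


λ = 1/(interarrival time) in consistent units.
1 minute = 1 min, so λ = 1/5.88 = 0.1701 per minute

Final: 0.1701 /min


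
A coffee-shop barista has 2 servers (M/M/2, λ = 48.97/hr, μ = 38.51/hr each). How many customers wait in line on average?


a = λ/μ = 1.2716; ρ = a/2 = 0.6358
P₀ = 0.222637
Lq = P₀·a^c·ρ / (c!·(1−ρ)²) = 0.222637·1.61701·0.6358/(2·0.13264)
= 0.86287

Final: 0.86287


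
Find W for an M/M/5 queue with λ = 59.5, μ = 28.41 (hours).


a = 2.0943; ρ = 0.4189; P₀ = 0.121982
Lq = P₀·a^c·ρ/(c!(1−ρ)²) = 0.05080
Wq = Lq/λ = 0.05080/59.5 = 0.0008538 hr
W = Wq + 1/μ = 0.0008538 + 0.03520 = 0.03605 hr

Final: 0.03605 hr


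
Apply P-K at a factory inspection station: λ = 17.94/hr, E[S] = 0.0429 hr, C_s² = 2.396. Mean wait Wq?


ρ = λ·E[S] = 17.94·0.0429 = 0.7696
E[S²] = E[S]²(1+C_s²) = 0.0429²·(1+2.396) = 0.006250
Wq = λ·E[S²]/(2(1−ρ)) = 17.94·0.006250/(2·0.2304) = 0.24336 hr

Final: 0.24336 hr


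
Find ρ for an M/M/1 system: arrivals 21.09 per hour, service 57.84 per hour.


ρ = λ/μ = 21.09/57.84 = 0.3646

Final: 0.3646


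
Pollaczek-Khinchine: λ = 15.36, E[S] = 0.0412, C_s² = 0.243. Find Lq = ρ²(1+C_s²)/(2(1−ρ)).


ρ = λ·E[S] = 15.36·0.0412 = 0.6328
Lq = ρ²(1+C_s²)/(2(1−ρ)) = 0.4005·(1+0.243)/(2·0.3672)
= 0.4005·1.2430/0.7343 = 0.67788

Final: 0.67788


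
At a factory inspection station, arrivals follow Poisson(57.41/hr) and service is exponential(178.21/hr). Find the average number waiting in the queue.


ρ = 57.41/178.21 = 0.3221
Lq = ρ²/(1−ρ) = 0.1038/0.6779 = 0.1531

Final: 0.1531


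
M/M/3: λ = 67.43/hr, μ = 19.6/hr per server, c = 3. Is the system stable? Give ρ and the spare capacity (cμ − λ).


Total capacity cμ = 3·19.6 = 58.80/hr
ρ = λ/(cμ) = 67.43/58.80 = 1.1468
Stable ⇔ ρ < 1: NO
Spare capacity = cμ − λ = 58.80 − 67.43 = -8.63/hr

Final: ρ = 1.1468; unstable; margin = -8.63/hr


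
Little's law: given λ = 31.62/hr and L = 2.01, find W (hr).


W = L/λ = 2.01/31.62 = 0.06357 hr

Final: 0.06357 hr


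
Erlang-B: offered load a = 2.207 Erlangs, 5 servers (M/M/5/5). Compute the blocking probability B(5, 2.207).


B(c,a) = (a^c/c!) / Σ_{k=0}^{c} a^k/k!
a^5/5! = 0.436345
Σ terms (k=0..5): 1.00000 + 2.20700 + 2.43542 + 1.79166 + 0.98855 + 0.43635 = 8.858979
B = 0.436345/8.858979 = 0.049255

Final: 0.049255


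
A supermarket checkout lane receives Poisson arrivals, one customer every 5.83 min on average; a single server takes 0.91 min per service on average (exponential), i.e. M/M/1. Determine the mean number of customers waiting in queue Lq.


λ = 60/5.83 = 10.2916 /hr
μ = 60/0.91 = 65.9341 /hr
ρ = λ/μ = 10.2916/65.9341 = 0.1561
Lq = ρ²/(1−ρ) = 0.02436/0.8439 = 0.02887

Final: 0.02887


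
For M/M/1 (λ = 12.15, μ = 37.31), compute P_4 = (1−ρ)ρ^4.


ρ = 12.15/37.31 = 0.3256
P_n = (1−ρ)·ρ^n = (1 − 0.3256)·0.3256^4 = 0.6744·0.011246 = 0.007584

Final: 0.007584


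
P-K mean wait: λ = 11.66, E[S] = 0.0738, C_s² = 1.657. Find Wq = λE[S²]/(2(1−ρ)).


ρ = λ·E[S] = 11.66·0.0738 = 0.8605
E[S²] = E[S]²(1+C_s²) = 0.0738²·(1+1.657) = 0.014471
Wq = λ·E[S²]/(2(1−ρ)) = 11.66·0.014471/(2·0.1395) = 0.60482 hr

Final: 0.60482 hr


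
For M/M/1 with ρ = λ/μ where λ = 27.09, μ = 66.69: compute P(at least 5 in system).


ρ = 27.09/66.69 = 0.4062
P(N ≥ n) = ρ^n = 0.4062^5 = 0.011060

Final: 0.011060


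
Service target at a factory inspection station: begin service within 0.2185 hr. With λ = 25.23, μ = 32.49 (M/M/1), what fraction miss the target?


ρ = 25.23/32.49 = 0.7765
P(Wq > t) = ρ·e^{−(μ−λ)t} = 0.7765·e^{−1.5863}
= 0.7765·0.204679 = 0.158943

Final: 0.158943


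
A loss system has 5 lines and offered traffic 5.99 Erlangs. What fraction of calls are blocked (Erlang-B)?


B(c,a) = (a^c/c!) / Σ_{k=0}^{c} a^k/k!
a^5/5! = 64.261797
Σ terms (k=0..5): 1.00000 + 5.99000 + 17.94005 + 35.82030 + 53.64090 + 64.26180 = 178.653046
B = 64.261797/178.653046 = 0.359702

Final: 0.359702


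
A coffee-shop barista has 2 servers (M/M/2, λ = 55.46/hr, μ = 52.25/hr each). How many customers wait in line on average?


a = λ/μ = 1.0614; ρ = a/2 = 0.5307
P₀ = 0.306577
Lq = P₀·a^c·ρ / (c!·(1−ρ)²) = 0.306577·1.12665·0.5307/(2·0.22023)
= 0.41619

Final: 0.41619


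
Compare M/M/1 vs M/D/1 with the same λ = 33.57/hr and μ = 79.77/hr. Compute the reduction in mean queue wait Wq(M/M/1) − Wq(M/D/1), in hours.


ρ = 33.57/79.77 = 0.4208
Wq(M/M/1) = ρ/(μ−λ) = 0.4208/46.20 = 0.009109 hr
Wq(M/D/1) = ρ/(2(μ−λ)) = 0.004554 hr
Savings = 0.009109 − 0.004554 = 0.004554 hr

Final: 0.004554 hr


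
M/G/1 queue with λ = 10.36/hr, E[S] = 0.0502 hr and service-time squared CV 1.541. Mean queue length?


ρ = λ·E[S] = 10.36·0.0502 = 0.5201
Lq = ρ²(1+C_s²)/(2(1−ρ)) = 0.2705·(1+1.541)/(2·0.4799)
= 0.2705·2.5410/0.9599 = 0.71602

Final: 0.71602
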